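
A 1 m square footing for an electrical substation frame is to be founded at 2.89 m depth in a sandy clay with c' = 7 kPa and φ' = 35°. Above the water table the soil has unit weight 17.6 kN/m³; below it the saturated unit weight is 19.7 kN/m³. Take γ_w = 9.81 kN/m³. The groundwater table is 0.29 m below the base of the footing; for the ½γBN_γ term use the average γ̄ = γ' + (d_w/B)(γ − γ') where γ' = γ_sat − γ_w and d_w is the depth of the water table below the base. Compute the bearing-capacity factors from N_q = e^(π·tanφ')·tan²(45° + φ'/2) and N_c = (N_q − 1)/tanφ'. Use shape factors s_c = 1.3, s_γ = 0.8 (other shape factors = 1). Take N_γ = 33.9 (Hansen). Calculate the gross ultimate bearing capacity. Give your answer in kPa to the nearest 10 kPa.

q_ult ≈ 2280 kPa

tan35° = 0.7002, so N_q = e^(π×0.7002)·tan²(62.5°) = 9.023 × 3.69 = 33.3.
N_c = (33.3 − 1)/tan35° = 46.12.
Overburden at base level: q = 17.6 × 2.89 = 50.864 kPa.
The water table is 0.29 m below the base (< B = 1 m), so the ½γBN_γ term uses γ̄ = γ' + (d_w/B)(γ − γ') = 9.89 + (0.29/1)(17.6 − 9.89) = 12.126 kN/m³.
Cohesion term c·N_c·s_c = 7 × 46.124 × 1.3 = 419.72 kPa; surcharge term q·N_q = 50.864 × 33.296 = 1693.6 kPa; self-weight term 0.5·γ·B·N_γ·s_γ = 0.5 × 12.126 × 1 × 33.9 × 0.8 = 164.43 kPa.
q_ult = 419.72 + 1693.6 + 164.43 = 2277.7 kPa.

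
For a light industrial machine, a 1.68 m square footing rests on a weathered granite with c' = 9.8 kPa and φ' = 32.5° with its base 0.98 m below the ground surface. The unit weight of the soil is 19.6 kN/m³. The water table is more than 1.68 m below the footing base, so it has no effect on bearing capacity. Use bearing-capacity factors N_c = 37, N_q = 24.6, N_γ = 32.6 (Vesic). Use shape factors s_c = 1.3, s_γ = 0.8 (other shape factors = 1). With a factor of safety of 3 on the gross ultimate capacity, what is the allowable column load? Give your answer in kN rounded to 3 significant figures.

Overburden at base level: q = 19.6 × 0.98 = 19.208 kPa.
Cohesion term c·N_c·s_c = 9.8 × 37 × 1.3 = 471.38 kPa; surcharge term q·N_q = 19.208 × 24.6 = 472.52 kPa; self-weight term 0.5·γ·B·N_γ·s_γ = 0.5 × 19.6 × 1.68 × 32.6 × 0.8 = 429.38 kPa.
q_ult = 471.38 + 472.52 + 429.38 = 1373.3 kPa.
Gross allowable pressure q_all = 1373.3 / 3 = 457.76 kPa.
Footing area = 2.8224 m², so allowable column load = 457.76 × 2.8224 = 1292 kN.

P_all ≈ 1290 kN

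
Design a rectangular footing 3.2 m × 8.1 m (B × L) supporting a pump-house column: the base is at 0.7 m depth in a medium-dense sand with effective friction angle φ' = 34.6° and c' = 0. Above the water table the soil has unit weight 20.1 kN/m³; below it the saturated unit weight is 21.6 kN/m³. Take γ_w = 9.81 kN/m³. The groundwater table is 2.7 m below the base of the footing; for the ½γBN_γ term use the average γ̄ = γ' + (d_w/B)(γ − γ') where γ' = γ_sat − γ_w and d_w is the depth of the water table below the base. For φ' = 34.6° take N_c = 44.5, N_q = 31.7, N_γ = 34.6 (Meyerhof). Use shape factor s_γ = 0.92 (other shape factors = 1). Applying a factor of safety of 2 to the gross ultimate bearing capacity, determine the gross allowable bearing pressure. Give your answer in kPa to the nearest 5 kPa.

Overburden at base level: q = 20.1 × 0.7 = 14.07 kPa.
The water table is 2.7 m below the base (< B = 3.2 m), so the ½γBN_γ term uses γ̄ = γ' + (d_w/B)(γ − γ') = 11.79 + (2.7/3.2)(20.1 − 11.79) = 18.802 kN/m³.
Surcharge term q·N_q = 14.07 × 31.7 = 446.02 kPa; self-weight term 0.5·γ·B·N_γ·s_γ = 0.5 × 18.802 × 3.2 × 34.6 × 0.92 = 957.59 kPa.
q_ult = 446.02 + 957.59 = 1403.6 kPa.
q_all = q_ult / FS = 1403.6 / 2 = 701.8 kPa.

q_all ≈ 700 kPa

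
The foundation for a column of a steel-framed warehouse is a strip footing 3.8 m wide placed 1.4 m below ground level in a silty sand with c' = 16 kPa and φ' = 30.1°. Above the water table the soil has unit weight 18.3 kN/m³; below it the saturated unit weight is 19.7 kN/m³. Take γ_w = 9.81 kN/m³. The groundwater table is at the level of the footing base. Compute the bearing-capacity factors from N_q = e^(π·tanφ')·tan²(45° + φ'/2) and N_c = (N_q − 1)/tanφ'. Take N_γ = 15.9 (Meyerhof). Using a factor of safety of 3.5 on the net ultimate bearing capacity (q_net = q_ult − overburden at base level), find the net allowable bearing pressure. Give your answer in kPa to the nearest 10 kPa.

N_q = e^(π·tan30.1°)·tan²(60.05°) = 18.61; N_c = (N_q − 1)/tanφ' = 30.38.
q = γ·D_f = 18.3 × 1.4 = 25.62 kPa.
For the ½γBN_γ term take γ' = 19.7 − 9.81 = 9.89 kN/m³ (soil below base is submerged).
c·N_c = 16 × 30.381 = 486.09 kPa
q·N_q = 25.62 × 18.611 = 476.82 kPa
0.5·γ·B·N_γ = 0.5 × 9.89 × 3.8 × 15.9 = 298.78 kPa
q_ult = 486.09 + 476.82 + 298.78 = 1261.7 kPa.
q_net = 1261.7 − 25.62 = 1236.1 kPa.
q_all(net) = 1236.1 / 3.5 = 353.16 kPa.

q_all(net) ≈ 350 kPa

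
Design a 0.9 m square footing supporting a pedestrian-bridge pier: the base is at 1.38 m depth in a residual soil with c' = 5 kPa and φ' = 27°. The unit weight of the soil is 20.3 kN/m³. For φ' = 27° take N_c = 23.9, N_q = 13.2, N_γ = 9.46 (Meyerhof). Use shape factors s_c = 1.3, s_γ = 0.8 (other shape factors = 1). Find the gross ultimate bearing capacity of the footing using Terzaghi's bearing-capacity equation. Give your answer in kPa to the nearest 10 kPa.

q_ult ≈ 590 kPa

Overburden at base level: q = 20.3 × 1.38 = 28.014 kPa.
Cohesion term c·N_c·s_c = 5 × 23.9 × 1.3 = 155.35 kPa; surcharge term q·N_q = 28.014 × 13.2 = 369.78 kPa; self-weight term 0.5·γ·B·N_γ·s_γ = 0.5 × 20.3 × 0.9 × 9.46 × 0.8 = 69.134 kPa.
q_ult = 155.35 + 369.78 + 69.134 = 594.27 kPa.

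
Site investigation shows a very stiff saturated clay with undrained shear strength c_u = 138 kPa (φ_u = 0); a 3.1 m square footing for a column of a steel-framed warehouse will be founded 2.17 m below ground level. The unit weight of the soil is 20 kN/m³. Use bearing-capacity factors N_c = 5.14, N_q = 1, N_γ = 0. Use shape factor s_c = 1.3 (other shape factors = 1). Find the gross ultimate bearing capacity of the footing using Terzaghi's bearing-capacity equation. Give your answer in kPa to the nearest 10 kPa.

Overburden at base level: q = 20 × 2.17 = 43.4 kPa.
Cohesion term c·N_c·s_c = 138 × 5.14 × 1.3 = 922.12 kPa; surcharge term q·N_q = 43.4 × 1 = 43.4 kPa.
q_ult = 922.12 + 43.4 = 965.52 kPa.

q_ult ≈ 970 kPa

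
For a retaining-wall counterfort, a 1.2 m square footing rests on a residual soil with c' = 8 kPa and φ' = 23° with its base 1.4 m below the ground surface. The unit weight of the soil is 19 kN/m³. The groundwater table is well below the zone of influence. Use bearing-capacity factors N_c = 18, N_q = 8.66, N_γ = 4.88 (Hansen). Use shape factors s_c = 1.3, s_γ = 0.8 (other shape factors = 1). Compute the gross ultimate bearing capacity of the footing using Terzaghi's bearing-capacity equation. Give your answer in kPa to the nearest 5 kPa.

q_ult ≈ 460 kPa

q = γ·D_f = 19 × 1.4 = 26.6 kPa.
c·N_c·s_c = 8 × 18 × 1.3 = 187.2 kPa
q·N_q = 26.6 × 8.66 = 230.36 kPa
0.5·γ·B·N_γ·s_γ = 0.5 × 19 × 1.2 × 4.88 × 0.8 = 44.506 kPa
q_ult = 187.2 + 230.36 + 44.506 = 462.06 kPa.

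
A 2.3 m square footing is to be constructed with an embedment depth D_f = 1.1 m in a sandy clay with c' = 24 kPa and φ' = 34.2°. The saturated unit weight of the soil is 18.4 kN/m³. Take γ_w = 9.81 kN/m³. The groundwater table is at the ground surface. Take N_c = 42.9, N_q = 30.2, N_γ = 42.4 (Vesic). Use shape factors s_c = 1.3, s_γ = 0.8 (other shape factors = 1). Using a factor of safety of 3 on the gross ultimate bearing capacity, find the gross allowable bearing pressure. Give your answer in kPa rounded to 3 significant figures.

γ' = 18.4 − 9.81 = 8.59 kN/m³ (submerged throughout). q = 8.59 × 1.1 = 9.449 kPa; the same γ' applies in the ½γBN_γ term.
c·N_c·s_c = 24 × 42.9 × 1.3 = 1338.5 kPa
q·N_q = 9.449 × 30.2 = 285.36 kPa
0.5·γ·B·N_γ·s_γ = 0.5 × 8.59 × 2.3 × 42.4 × 0.8 = 335.08 kPa
q_ult = 1338.5 + 285.36 + 335.08 = 1958.9 kPa.
q_all = 1958.9 / 3 = 652.97 kPa.

q_all ≈ 653 kPa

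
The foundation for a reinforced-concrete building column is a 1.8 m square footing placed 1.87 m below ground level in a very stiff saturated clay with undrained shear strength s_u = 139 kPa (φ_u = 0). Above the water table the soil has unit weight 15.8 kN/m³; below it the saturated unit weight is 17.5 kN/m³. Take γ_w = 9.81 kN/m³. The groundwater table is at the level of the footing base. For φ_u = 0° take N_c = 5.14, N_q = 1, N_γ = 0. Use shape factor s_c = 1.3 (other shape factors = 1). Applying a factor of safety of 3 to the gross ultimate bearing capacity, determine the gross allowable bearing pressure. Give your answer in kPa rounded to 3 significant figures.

q = γ·D_f = 15.8 × 1.87 = 29.546 kPa.
c·N_c·s_c = 139 × 5.14 × 1.3 = 928.8 kPa
q·N_q = 29.546 × 1 = 29.546 kPa
q_ult = 928.8 + 29.546 = 958.34 kPa.
q_all = q_ult / FS = 958.34 / 3 = 319.45 kPa.

q_all ≈ 319 kPa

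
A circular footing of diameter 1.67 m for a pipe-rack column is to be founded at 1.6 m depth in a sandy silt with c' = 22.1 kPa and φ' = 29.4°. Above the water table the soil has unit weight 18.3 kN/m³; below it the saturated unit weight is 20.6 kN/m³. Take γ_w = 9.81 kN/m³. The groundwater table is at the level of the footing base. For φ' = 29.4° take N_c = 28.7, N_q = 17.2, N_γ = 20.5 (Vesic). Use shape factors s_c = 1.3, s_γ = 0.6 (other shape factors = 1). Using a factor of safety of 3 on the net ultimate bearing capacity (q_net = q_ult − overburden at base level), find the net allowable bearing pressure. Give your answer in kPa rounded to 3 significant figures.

q_all(net) ≈ 470 kPa

Overburden at base level: q = 18.3 × 1.6 = 29.28 kPa.
Below the base the soil is submerged, so the ½γBN_γ term uses γ' = 20.6 − 9.81 = 10.79 kN/m³.
Cohesion term c·N_c·s_c = 22.1 × 28.7 × 1.3 = 824.55 kPa; surcharge term q·N_q = 29.28 × 17.2 = 503.62 kPa; self-weight term 0.5·γ·B·N_γ·s_γ = 0.5 × 10.79 × 1.67 × 20.5 × 0.6 = 110.82 kPa.
q_ult = 824.55 + 503.62 + 110.82 = 1439 kPa.
q_net = 1439 − 29.28 = 1409.7 kPa.
q_all(net) = 1409.7 / 3 = 469.9 kPa.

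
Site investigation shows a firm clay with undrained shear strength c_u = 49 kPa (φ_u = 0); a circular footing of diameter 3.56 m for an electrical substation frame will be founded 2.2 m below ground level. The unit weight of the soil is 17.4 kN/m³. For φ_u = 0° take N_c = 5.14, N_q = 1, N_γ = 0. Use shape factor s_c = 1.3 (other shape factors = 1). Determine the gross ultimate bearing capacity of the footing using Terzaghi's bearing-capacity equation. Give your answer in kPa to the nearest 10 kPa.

Effective surcharge at the founding depth q = γ·D_f = 17.4 × 2.2 = 38.28 kPa.
q_ult = c·N_c·s_c + q·N_q
     = 49 × 5.14 × 1.3 + 38.28 × 1
     = 327.42 + 38.28 = 365.7 kPa.

q_ult ≈ 370 kPa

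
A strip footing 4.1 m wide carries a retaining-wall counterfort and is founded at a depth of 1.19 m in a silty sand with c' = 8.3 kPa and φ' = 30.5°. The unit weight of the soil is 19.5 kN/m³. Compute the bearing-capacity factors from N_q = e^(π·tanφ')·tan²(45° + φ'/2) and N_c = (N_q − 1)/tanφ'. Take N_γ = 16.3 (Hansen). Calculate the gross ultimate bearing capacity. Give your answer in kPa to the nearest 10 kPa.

q_ult ≈ 1360 kPa

tan30.5° = 0.589, so N_q = e^(π×0.589)·tan²(60.25°) = 6.363 × 3.061 = 19.48.
N_c = (19.48 − 1)/tan30.5° = 31.37.
Overburden at base level: q = 19.5 × 1.19 = 23.205 kPa.
Cohesion term c·N_c = 8.3 × 31.372 = 260.39 kPa; surcharge term q·N_q = 23.205 × 19.479 = 452.02 kPa; self-weight term 0.5·γ·B·N_γ = 0.5 × 19.5 × 4.1 × 16.3 = 651.59 kPa.
q_ult = 260.39 + 452.02 + 651.59 = 1364 kPa.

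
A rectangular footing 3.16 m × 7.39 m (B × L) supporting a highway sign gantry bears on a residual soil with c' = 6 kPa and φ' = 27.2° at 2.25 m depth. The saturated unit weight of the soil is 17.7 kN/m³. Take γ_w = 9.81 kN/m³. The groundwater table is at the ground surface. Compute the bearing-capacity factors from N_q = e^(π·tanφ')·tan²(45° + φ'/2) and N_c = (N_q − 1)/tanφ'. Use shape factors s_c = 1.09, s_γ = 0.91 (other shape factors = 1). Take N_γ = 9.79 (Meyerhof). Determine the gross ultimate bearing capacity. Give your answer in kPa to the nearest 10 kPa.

q_ult ≈ 510 kPa

tan27.2° = 0.5139, so N_q = e^(π×0.5139)·tan²(58.6°) = 5.026 × 2.684 = 13.49.
N_c = (13.49 − 1)/tan27.2° = 24.3.
γ' = 17.7 − 9.81 = 7.89 kN/m³ (submerged throughout). q = 7.89 × 2.25 = 17.752 kPa; the same γ' applies in the ½γBN_γ term.
c·N_c·s_c = 6 × 24.3 × 1.09 = 158.92 kPa
q·N_q = 17.752 × 13.488 = 239.45 kPa
0.5·γ·B·N_γ·s_γ = 0.5 × 7.89 × 3.16 × 9.79 × 0.91 = 111.06 kPa
q_ult = 158.92 + 239.45 + 111.06 = 509.43 kPa.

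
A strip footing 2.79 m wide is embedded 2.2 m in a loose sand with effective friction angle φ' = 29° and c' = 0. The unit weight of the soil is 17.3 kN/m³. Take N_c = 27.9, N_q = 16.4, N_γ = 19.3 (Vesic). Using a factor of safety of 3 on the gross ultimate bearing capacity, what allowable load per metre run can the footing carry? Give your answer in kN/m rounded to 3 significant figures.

≈ 1010 kN/m

Overburden at base level: q = 17.3 × 2.2 = 38.06 kPa.
Surcharge term q·N_q = 38.06 × 16.4 = 624.18 kPa; self-weight term 0.5·γ·B·N_γ = 0.5 × 17.3 × 2.79 × 19.3 = 465.78 kPa.
q_ult = 624.18 + 465.78 = 1090 kPa.
Gross allowable pressure q_all = 1090 / 3 = 363.32 kPa.
Allowable wall load = q_all × B = 363.32 × 2.79 = 1013.7 kN per metre run.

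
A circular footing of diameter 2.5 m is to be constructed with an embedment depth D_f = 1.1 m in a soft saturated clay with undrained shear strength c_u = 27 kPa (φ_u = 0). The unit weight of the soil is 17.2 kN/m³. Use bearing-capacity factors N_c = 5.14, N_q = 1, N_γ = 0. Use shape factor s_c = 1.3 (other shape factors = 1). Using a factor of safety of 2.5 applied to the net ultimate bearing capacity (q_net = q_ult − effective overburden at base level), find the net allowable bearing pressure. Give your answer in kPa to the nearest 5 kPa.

Effective surcharge at the founding depth q = γ·D_f = 17.2 × 1.1 = 18.92 kPa.
q_ult = c·N_c·s_c + q·N_q
     = 27 × 5.14 × 1.3 + 18.92 × 1
     = 180.41 + 18.92 = 199.33 kPa.
Net ultimate: q_net = 199.33 − 18.92 = 180.41 kPa.
q_all(net) = 180.41 / 2.5 = 72.166 kPa.

q_all(net) ≈ 70 kPa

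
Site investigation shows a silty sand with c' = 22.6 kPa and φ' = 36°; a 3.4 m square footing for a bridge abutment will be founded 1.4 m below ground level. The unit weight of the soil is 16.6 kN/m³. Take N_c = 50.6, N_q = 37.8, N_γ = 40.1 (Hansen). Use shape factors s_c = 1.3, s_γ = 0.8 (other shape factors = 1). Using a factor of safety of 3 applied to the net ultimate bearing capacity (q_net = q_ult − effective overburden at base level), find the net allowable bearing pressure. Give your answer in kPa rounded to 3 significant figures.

q_all(net) ≈ 1080 kPa

Overburden at base level: q = 16.6 × 1.4 = 23.24 kPa.
Cohesion term c·N_c·s_c = 22.6 × 50.6 × 1.3 = 1486.6 kPa; surcharge term q·N_q = 23.24 × 37.8 = 878.47 kPa; self-weight term 0.5·γ·B·N_γ·s_γ = 0.5 × 16.6 × 3.4 × 40.1 × 0.8 = 905.3 kPa.
q_ult = 1486.6 + 878.47 + 905.3 = 3270.4 kPa.
Net ultimate: q_net = 3270.4 − 23.24 = 3247.2 kPa.
q_all(net) = 3247.2 / 3 = 1082.4 kPa.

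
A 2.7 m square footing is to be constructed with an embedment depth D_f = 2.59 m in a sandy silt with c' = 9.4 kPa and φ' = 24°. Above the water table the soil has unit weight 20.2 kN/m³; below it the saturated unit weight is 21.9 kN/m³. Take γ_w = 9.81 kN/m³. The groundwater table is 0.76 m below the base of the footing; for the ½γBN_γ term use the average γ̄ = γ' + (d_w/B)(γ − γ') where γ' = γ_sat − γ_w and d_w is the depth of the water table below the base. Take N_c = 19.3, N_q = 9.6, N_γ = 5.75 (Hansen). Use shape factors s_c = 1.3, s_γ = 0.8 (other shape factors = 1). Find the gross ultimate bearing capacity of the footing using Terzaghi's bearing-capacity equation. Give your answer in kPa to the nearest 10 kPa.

Effective surcharge at the founding depth q = γ·D_f = 20.2 × 2.59 = 52.318 kPa.
With d_w = 0.76 m < B, γ̄ = 12.09 + (0.76/2.7) × (20.2 − 12.09) = 14.373 kN/m³.
q_ult = c·N_c·s_c + q·N_q + 0.5·γ·B·N_γ·s_γ
     = 9.4 × 19.3 × 1.3 + 52.318 × 9.6 + 0.5 × 14.373 × 2.7 × 5.75 × 0.8
     = 235.85 + 502.25 + 89.255 = 827.35 kPa.

q_ult ≈ 830 kPa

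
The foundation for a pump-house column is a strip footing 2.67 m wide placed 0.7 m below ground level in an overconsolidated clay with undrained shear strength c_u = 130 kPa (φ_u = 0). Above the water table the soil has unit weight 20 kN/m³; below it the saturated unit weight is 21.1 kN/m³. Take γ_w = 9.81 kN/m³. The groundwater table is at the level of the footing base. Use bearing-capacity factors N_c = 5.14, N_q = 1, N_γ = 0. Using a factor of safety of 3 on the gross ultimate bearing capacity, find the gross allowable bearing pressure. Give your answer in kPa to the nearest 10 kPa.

q = γ·D_f = 20 × 0.7 = 14 kPa.
c·N_c = 130 × 5.14 = 668.2 kPa
q·N_q = 14 × 1 = 14 kPa
q_ult = 668.2 + 14 = 682.2 kPa.
q_all = 682.2 / 3 = 227.4 kPa.

q_all ≈ 230 kPa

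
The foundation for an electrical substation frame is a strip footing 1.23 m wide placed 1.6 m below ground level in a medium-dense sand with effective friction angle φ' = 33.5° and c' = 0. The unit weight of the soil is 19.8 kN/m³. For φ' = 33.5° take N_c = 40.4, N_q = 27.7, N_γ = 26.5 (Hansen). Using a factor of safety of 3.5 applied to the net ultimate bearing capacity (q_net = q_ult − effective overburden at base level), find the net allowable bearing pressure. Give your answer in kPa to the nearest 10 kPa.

q_all(net) ≈ 330 kPa

q = γ·D_f = 19.8 × 1.6 = 31.68 kPa.
q·N_q = 31.68 × 27.7 = 877.54 kPa
0.5·γ·B·N_γ = 0.5 × 19.8 × 1.23 × 26.5 = 322.69 kPa
q_ult = 877.54 + 322.69 = 1200.2 kPa.
Net ultimate: q_net = 1200.2 − 31.68 = 1168.5 kPa.
q_all(net) = 1168.5 / 3.5 = 333.87 kPa.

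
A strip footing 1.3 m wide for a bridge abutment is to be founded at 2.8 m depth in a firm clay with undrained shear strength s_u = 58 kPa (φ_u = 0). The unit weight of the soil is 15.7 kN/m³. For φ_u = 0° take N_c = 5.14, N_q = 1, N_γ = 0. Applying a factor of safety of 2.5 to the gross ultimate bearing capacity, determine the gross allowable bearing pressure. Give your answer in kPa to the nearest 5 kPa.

q_all ≈ 135 kPa

q = γ·D_f = 15.7 × 2.8 = 43.96 kPa.
c·N_c = 58 × 5.14 = 298.12 kPa
q·N_q = 43.96 × 1 = 43.96 kPa
q_ult = 298.12 + 43.96 = 342.08 kPa.
q_all = q_ult / FS = 342.08 / 2.5 = 136.83 kPa.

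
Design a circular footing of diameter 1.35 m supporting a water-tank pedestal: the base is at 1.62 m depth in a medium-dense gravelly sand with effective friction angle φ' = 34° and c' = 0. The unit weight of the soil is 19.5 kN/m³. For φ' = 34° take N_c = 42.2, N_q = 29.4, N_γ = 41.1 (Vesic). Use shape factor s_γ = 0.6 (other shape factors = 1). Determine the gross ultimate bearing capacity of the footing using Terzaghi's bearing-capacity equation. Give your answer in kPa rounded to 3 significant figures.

q_ult ≈ 1250 kPa

Overburden at base level: q = 19.5 × 1.62 = 31.59 kPa.
Surcharge term q·N_q = 31.59 × 29.4 = 928.75 kPa; self-weight term 0.5·γ·B·N_γ·s_γ = 0.5 × 19.5 × 1.35 × 41.1 × 0.6 = 324.59 kPa.
q_ult = 928.75 + 324.59 = 1253.3 kPa.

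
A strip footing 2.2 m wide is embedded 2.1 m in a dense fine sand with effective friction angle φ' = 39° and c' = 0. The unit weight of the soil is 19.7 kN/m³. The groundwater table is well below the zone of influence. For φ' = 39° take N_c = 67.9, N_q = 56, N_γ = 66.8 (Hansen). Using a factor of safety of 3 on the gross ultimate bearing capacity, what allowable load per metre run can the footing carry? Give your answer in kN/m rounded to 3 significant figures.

≈ 2760 kN/m

Effective surcharge at the founding depth q = γ·D_f = 19.7 × 2.1 = 41.37 kPa.
q_ult = q·N_q + 0.5·γ·B·N_γ
     = 41.37 × 56 + 0.5 × 19.7 × 2.2 × 66.8
     = 2316.7 + 1447.6 = 3764.3 kPa.
Gross allowable pressure q_all = 3764.3 / 3 = 1254.8 kPa.
Allowable wall load = q_all × B = 1254.8 × 2.2 = 2760.5 kN per metre run.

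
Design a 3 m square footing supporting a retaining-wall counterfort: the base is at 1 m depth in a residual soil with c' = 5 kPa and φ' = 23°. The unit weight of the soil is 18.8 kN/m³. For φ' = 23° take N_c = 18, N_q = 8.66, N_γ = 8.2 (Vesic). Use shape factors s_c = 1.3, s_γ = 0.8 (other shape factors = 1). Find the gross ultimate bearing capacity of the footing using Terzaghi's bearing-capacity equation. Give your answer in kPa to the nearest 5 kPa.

q_ult ≈ 465 kPa

Overburden at base level: q = 18.8 × 1 = 18.8 kPa.
Cohesion term c·N_c·s_c = 5 × 18 × 1.3 = 117 kPa; surcharge term q·N_q = 18.8 × 8.66 = 162.81 kPa; self-weight term 0.5·γ·B·N_γ·s_γ = 0.5 × 18.8 × 3 × 8.2 × 0.8 = 184.99 kPa.
q_ult = 117 + 162.81 + 184.99 = 464.8 kPa.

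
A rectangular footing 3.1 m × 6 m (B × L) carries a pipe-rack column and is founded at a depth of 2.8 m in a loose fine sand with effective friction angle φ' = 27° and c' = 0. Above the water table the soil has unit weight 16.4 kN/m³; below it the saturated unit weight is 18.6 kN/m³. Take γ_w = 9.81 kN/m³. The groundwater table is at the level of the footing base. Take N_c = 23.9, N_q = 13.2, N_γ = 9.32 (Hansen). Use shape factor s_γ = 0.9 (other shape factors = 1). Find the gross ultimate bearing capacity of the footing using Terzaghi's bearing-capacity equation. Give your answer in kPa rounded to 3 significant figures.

Effective surcharge at the founding depth q = γ·D_f = 16.4 × 2.8 = 45.92 kPa.
The water table coincides with the base, so in the self-weight term γ → γ' = 8.79 kN/m³.
q_ult = q·N_q + 0.5·γ·B·N_γ·s_γ
     = 45.92 × 13.2 + 0.5 × 8.79 × 3.1 × 9.32 × 0.9
     = 606.14 + 114.28 = 720.43 kPa.

q_ult ≈ 720 kPa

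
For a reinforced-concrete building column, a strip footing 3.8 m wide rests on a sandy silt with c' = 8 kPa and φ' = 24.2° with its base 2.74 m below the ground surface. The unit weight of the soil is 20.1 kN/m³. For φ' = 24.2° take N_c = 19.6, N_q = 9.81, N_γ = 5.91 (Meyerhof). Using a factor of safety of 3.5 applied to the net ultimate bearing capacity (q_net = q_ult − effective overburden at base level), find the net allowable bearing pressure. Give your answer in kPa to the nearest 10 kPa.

q_all(net) ≈ 250 kPa

q = γ·D_f = 20.1 × 2.74 = 55.074 kPa.
c·N_c = 8 × 19.6 = 156.8 kPa
q·N_q = 55.074 × 9.81 = 540.28 kPa
0.5·γ·B·N_γ = 0.5 × 20.1 × 3.8 × 5.91 = 225.7 kPa
q_ult = 156.8 + 540.28 + 225.7 = 922.78 kPa.
Net ultimate: q_net = 922.78 − 55.074 = 867.7 kPa.
q_all(net) = 867.7 / 3.5 = 247.92 kPa.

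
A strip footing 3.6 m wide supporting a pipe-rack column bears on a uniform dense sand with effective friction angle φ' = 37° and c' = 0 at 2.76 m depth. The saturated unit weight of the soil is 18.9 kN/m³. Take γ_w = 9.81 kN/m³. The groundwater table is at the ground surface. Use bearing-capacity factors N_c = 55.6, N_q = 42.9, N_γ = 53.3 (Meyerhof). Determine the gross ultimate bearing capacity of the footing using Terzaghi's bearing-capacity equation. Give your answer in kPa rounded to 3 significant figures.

q_ult ≈ 1950 kPa

γ' = 18.9 − 9.81 = 9.09 kN/m³ (submerged throughout). q = 9.09 × 2.76 = 25.088 kPa; the same γ' applies in the ½γBN_γ term.
q·N_q = 25.088 × 42.9 = 1076.3 kPa
0.5·γ·B·N_γ = 0.5 × 9.09 × 3.6 × 53.3 = 872.09 kPa
q_ult = 1076.3 + 872.09 = 1948.4 kPa.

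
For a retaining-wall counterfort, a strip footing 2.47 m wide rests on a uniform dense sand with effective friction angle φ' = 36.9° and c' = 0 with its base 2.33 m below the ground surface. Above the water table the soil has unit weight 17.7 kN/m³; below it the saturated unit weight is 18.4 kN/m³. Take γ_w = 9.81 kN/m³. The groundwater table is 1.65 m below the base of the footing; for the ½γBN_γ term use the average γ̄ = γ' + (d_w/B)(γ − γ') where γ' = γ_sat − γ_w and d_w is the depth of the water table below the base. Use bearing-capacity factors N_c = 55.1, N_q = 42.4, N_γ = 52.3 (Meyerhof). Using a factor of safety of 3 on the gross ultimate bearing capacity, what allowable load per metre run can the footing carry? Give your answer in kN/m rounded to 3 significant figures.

≈ 2220 kN/m

q = γ·D_f = 17.7 × 2.33 = 41.241 kPa.
γ' = 8.59 kN/m³; averaging over the depth B below the base, γ̄ = γ' + (d_w/B)(γ − γ') = 14.676 kN/m³.
q·N_q = 41.241 × 42.4 = 1748.6 kPa
0.5·γ·B·N_γ = 0.5 × 14.676 × 2.47 × 52.3 = 947.91 kPa
q_ult = 1748.6 + 947.91 = 2696.5 kPa.
Gross allowable pressure q_all = 2696.5 / 3 = 898.84 kPa.
Allowable wall load = q_all × B = 898.84 × 2.47 = 2220.1 kN per metre run.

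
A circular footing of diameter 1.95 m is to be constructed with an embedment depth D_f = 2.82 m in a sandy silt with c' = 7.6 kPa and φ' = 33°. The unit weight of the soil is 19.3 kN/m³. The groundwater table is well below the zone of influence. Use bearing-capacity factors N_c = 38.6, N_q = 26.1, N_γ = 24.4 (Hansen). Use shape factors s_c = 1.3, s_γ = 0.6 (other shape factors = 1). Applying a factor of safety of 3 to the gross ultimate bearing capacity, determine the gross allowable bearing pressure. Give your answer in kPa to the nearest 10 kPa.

q_all ≈ 690 kPa

Overburden at base level: q = 19.3 × 2.82 = 54.426 kPa.
Cohesion term c·N_c·s_c = 7.6 × 38.6 × 1.3 = 381.37 kPa; surcharge term q·N_q = 54.426 × 26.1 = 1420.5 kPa; self-weight term 0.5·γ·B·N_γ·s_γ = 0.5 × 19.3 × 1.95 × 24.4 × 0.6 = 275.49 kPa.
q_ult = 381.37 + 1420.5 + 275.49 = 2077.4 kPa.
q_all = q_ult / FS = 2077.4 / 3 = 692.46 kPa.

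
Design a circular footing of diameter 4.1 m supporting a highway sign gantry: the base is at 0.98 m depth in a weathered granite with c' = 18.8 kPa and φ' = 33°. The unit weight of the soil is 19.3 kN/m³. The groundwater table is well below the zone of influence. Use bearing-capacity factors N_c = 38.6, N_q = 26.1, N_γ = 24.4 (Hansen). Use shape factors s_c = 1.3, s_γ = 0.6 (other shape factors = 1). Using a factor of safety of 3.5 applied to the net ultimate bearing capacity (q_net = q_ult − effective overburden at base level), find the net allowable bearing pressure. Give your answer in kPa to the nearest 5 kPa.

q_all(net) ≈ 570 kPa

Overburden at base level: q = 19.3 × 0.98 = 18.914 kPa.
Cohesion term c·N_c·s_c = 18.8 × 38.6 × 1.3 = 943.38 kPa; surcharge term q·N_q = 18.914 × 26.1 = 493.66 kPa; self-weight term 0.5·γ·B·N_γ·s_γ = 0.5 × 19.3 × 4.1 × 24.4 × 0.6 = 579.23 kPa.
q_ult = 943.38 + 493.66 + 579.23 = 2016.3 kPa.
Net ultimate: q_net = 2016.3 − 18.914 = 1997.4 kPa.
q_all(net) = 1997.4 / 3.5 = 570.67 kPa.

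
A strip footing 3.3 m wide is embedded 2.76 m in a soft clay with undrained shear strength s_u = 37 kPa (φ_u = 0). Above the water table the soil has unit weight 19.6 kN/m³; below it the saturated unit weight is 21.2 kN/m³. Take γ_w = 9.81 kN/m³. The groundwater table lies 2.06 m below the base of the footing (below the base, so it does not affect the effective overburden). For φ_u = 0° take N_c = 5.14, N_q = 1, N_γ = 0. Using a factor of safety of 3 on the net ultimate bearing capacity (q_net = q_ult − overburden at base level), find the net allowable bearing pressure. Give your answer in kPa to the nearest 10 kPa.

q = γ·D_f = 19.6 × 2.76 = 54.096 kPa.
c·N_c = 37 × 5.14 = 190.18 kPa
q·N_q = 54.096 × 1 = 54.096 kPa
q_ult = 190.18 + 54.096 = 244.28 kPa.
q_net = 244.28 − 54.096 = 190.18 kPa.
q_all(net) = 190.18 / 3 = 63.393 kPa.

q_all(net) ≈ 60 kPa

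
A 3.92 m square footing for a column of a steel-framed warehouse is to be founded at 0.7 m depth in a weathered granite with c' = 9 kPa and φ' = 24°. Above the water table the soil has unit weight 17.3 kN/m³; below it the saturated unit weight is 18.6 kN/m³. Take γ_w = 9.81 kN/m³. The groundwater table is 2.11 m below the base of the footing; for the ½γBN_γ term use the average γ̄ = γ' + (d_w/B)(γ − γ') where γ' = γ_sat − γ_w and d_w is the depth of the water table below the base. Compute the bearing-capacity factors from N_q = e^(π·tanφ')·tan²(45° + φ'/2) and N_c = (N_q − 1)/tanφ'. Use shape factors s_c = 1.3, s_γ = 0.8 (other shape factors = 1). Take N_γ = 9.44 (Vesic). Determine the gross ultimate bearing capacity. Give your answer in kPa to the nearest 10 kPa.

tan24° = 0.4452, so N_q = e^(π×0.4452)·tan²(57°) = 4.05 × 2.371 = 9.6.
N_c = (9.6 − 1)/tan24° = 19.32.
Overburden at base level: q = 17.3 × 0.7 = 12.11 kPa.
The water table is 2.11 m below the base (< B = 3.92 m), so the ½γBN_γ term uses γ̄ = γ' + (d_w/B)(γ − γ') = 8.79 + (2.11/3.92)(17.3 − 8.79) = 13.371 kN/m³.
Cohesion term c·N_c·s_c = 9 × 19.324 × 1.3 = 226.09 kPa; surcharge term q·N_q = 12.11 × 9.6034 = 116.3 kPa; self-weight term 0.5·γ·B·N_γ·s_γ = 0.5 × 13.371 × 3.92 × 9.44 × 0.8 = 197.91 kPa.
q_ult = 226.09 + 116.3 + 197.91 = 540.29 kPa.

q_ult ≈ 540 kPa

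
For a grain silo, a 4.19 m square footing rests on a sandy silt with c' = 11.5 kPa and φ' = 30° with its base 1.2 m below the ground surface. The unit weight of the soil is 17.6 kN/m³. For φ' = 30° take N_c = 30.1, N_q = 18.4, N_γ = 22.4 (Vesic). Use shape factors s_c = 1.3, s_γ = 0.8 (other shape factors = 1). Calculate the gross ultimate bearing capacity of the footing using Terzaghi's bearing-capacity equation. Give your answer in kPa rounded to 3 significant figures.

q_ult ≈ 1500 kPa

Overburden at base level: q = 17.6 × 1.2 = 21.12 kPa.
Cohesion term c·N_c·s_c = 11.5 × 30.1 × 1.3 = 450 kPa; surcharge term q·N_q = 21.12 × 18.4 = 388.61 kPa; self-weight term 0.5·γ·B·N_γ·s_γ = 0.5 × 17.6 × 4.19 × 22.4 × 0.8 = 660.75 kPa.
q_ult = 450 + 388.61 + 660.75 = 1499.3 kPa.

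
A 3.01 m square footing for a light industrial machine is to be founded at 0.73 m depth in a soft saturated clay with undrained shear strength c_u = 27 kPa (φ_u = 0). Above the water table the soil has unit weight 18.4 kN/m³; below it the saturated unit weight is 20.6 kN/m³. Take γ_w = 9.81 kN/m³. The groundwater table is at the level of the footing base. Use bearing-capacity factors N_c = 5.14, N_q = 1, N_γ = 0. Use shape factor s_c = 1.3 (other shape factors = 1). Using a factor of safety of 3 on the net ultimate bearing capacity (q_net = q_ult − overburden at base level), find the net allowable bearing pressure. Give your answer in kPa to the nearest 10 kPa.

q_all(net) ≈ 60 kPa

Effective surcharge at the founding depth q = γ·D_f = 18.4 × 0.73 = 13.432 kPa.
q_ult = c·N_c·s_c + q·N_q
     = 27 × 5.14 × 1.3 + 13.432 × 1
     = 180.41 + 13.432 = 193.85 kPa.
q_net = 193.85 − 13.432 = 180.41 kPa.
q_all(net) = 180.41 / 3 = 60.138 kPa.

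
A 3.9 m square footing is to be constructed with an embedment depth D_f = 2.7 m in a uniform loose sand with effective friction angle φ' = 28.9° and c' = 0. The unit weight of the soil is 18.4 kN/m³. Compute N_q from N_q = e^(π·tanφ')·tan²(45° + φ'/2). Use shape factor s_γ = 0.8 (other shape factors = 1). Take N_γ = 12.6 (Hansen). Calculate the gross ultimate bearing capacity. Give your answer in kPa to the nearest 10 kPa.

q_ult ≈ 1170 kPa

tan28.9° = 0.552, so N_q = e^(π×0.552)·tan²(59.45°) = 5.665 × 2.871 = 16.26.
Overburden at base level: q = 18.4 × 2.7 = 49.68 kPa.
Surcharge term q·N_q = 49.68 × 16.261 = 807.85 kPa; self-weight term 0.5·γ·B·N_γ·s_γ = 0.5 × 18.4 × 3.9 × 12.6 × 0.8 = 361.67 kPa.
q_ult = 807.85 + 361.67 = 1169.5 kPa.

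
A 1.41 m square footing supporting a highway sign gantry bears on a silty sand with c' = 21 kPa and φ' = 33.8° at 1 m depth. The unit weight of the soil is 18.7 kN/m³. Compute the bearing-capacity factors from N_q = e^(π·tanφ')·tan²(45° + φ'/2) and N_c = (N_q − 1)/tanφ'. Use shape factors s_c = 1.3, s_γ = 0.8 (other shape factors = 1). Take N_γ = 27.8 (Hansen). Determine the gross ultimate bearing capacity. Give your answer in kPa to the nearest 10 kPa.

q_ult ≈ 1960 kPa

tan33.8° = 0.6694, so N_q = e^(π×0.6694)·tan²(61.9°) = 8.192 × 3.508 = 28.73.
N_c = (28.73 − 1)/tan33.8° = 41.43.
Overburden at base level: q = 18.7 × 1 = 18.7 kPa.
Cohesion term c·N_c·s_c = 21 × 41.426 × 1.3 = 1130.9 kPa; surcharge term q·N_q = 18.7 × 28.732 = 537.29 kPa; self-weight term 0.5·γ·B·N_γ·s_γ = 0.5 × 18.7 × 1.41 × 27.8 × 0.8 = 293.2 kPa.
q_ult = 1130.9 + 537.29 + 293.2 = 1961.4 kPa.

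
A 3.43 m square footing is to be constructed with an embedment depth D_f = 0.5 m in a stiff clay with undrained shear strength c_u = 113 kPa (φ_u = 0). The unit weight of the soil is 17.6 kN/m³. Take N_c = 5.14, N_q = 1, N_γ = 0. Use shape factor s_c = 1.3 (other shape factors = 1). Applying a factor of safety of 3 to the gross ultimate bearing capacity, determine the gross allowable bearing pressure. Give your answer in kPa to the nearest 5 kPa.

q = γ·D_f = 17.6 × 0.5 = 8.8 kPa.
c·N_c·s_c = 113 × 5.14 × 1.3 = 755.07 kPa
q·N_q = 8.8 × 1 = 8.8 kPa
q_ult = 755.07 + 8.8 = 763.87 kPa.
q_all = q_ult / FS = 763.87 / 3 = 254.62 kPa.

q_all ≈ 255 kPa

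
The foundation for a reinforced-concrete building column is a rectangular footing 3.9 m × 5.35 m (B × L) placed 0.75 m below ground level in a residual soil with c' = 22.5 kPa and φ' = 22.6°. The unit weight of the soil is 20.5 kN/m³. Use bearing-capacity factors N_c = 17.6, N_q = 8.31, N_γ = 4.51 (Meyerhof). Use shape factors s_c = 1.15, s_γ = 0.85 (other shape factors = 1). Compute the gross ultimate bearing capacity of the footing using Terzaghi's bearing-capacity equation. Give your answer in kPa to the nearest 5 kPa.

Overburden at base level: q = 20.5 × 0.75 = 15.375 kPa.
Cohesion term c·N_c·s_c = 22.5 × 17.6 × 1.15 = 455.4 kPa; surcharge term q·N_q = 15.375 × 8.31 = 127.77 kPa; self-weight term 0.5·γ·B·N_γ·s_γ = 0.5 × 20.5 × 3.9 × 4.51 × 0.85 = 153.24 kPa.
q_ult = 455.4 + 127.77 + 153.24 = 736.41 kPa.

q_ult ≈ 735 kPa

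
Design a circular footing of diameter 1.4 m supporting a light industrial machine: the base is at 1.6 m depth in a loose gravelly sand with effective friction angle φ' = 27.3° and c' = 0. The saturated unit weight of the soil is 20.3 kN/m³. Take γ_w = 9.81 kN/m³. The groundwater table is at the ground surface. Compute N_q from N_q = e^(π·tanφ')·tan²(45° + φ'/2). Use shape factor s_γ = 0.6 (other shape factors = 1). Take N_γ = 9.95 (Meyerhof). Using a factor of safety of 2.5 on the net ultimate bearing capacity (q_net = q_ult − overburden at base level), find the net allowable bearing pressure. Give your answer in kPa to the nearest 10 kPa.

q_all(net) ≈ 100 kPa

N_q = e^(π·tan27.3°)·tan²(58.65°) = 13.64.
With the water table at the surface the whole profile is submerged: γ' = 20.3 − 9.81 = 10.49 kN/m³, so q = γ'·D_f = 16.784 kPa; the same γ' applies in the ½γBN_γ term.
q_ult = q·N_q + 0.5·γ·B·N_γ·s_γ
     = 16.784 × 13.636 + 0.5 × 10.49 × 1.4 × 9.95 × 0.6
     = 228.86 + 43.838 = 272.7 kPa.
q_net = 272.7 − 16.784 = 255.92 kPa.
q_all(net) = 255.92 / 2.5 = 102.37 kPa.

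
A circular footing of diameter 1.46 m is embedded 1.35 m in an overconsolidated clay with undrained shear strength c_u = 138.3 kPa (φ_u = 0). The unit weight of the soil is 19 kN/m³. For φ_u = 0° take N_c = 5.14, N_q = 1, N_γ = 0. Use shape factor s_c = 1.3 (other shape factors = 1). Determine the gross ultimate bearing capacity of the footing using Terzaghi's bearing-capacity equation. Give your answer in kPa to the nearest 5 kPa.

q_ult ≈ 950 kPa

q = γ·D_f = 19 × 1.35 = 25.65 kPa.
c·N_c·s_c = 138.3 × 5.14 × 1.3 = 924.12 kPa
q·N_q = 25.65 × 1 = 25.65 kPa
q_ult = 924.12 + 25.65 = 949.77 kPa.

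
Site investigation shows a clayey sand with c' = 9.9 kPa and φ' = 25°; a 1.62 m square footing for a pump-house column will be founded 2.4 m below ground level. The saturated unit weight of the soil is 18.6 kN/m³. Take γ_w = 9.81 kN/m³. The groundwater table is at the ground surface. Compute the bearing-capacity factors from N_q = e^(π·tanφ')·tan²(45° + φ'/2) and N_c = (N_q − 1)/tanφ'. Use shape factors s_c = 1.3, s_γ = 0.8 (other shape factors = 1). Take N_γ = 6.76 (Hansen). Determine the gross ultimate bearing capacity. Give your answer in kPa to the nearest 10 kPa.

tan25° = 0.4663, so N_q = e^(π×0.4663)·tan²(57.5°) = 4.327 × 2.464 = 10.66.
N_c = (10.66 − 1)/tan25° = 20.72.
Water table at ground surface, so effective unit weight γ' = 18.6 − 9.81 = 8.79 kN/m³ is used throughout; overburden q = 8.79 × 2.4 = 21.096 kPa; the same γ' applies in the ½γBN_γ term.
Cohesion term c·N_c·s_c = 9.9 × 20.721 × 1.3 = 266.67 kPa; surcharge term q·N_q = 21.096 × 10.662 = 224.93 kPa; self-weight term 0.5·γ·B·N_γ·s_γ = 0.5 × 8.79 × 1.62 × 6.76 × 0.8 = 38.504 kPa.
q_ult = 266.67 + 224.93 + 38.504 = 530.11 kPa.

q_ult ≈ 530 kPa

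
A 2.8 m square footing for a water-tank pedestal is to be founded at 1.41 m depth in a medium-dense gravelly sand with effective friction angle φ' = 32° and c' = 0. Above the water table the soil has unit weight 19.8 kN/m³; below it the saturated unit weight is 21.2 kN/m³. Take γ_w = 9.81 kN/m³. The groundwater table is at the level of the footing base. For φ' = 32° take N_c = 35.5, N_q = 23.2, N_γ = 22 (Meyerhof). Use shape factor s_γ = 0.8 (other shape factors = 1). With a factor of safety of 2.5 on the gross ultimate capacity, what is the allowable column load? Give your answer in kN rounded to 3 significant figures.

P_all ≈ 2910 kN

q = γ·D_f = 19.8 × 1.41 = 27.918 kPa.
For the ½γBN_γ term take γ' = 21.2 − 9.81 = 11.39 kN/m³ (soil below base is submerged).
q·N_q = 27.918 × 23.2 = 647.7 kPa
0.5·γ·B·N_γ·s_γ = 0.5 × 11.39 × 2.8 × 22 × 0.8 = 280.65 kPa
q_ult = 647.7 + 280.65 = 928.35 kPa.
Gross allowable pressure q_all = 928.35 / 2.5 = 371.34 kPa.
Footing area = 7.84 m², so allowable column load = 371.34 × 7.84 = 2911.3 kN.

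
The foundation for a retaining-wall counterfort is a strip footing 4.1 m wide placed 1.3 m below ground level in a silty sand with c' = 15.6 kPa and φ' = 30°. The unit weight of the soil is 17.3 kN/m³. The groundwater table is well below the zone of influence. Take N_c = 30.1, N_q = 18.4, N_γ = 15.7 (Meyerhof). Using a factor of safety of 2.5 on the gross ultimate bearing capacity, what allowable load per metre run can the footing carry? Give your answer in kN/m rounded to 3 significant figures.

Overburden at base level: q = 17.3 × 1.3 = 22.49 kPa.
Cohesion term c·N_c = 15.6 × 30.1 = 469.56 kPa; surcharge term q·N_q = 22.49 × 18.4 = 413.82 kPa; self-weight term 0.5·γ·B·N_γ = 0.5 × 17.3 × 4.1 × 15.7 = 556.8 kPa.
q_ult = 469.56 + 413.82 + 556.8 = 1440.2 kPa.
Gross allowable pressure q_all = 1440.2 / 2.5 = 576.07 kPa.
Allowable wall load = q_all × B = 576.07 × 4.1 = 2361.9 kN per metre run.

≈ 2360 kN/m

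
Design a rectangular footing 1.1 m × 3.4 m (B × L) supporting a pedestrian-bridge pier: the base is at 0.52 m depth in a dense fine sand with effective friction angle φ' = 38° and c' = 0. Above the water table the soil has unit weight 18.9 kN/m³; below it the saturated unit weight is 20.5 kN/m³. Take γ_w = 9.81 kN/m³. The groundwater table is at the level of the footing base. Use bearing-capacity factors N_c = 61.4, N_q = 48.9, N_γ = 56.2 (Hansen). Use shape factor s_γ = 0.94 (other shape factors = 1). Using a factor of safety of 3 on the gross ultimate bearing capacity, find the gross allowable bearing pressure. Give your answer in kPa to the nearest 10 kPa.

Overburden at base level: q = 18.9 × 0.52 = 9.828 kPa.
Below the base the soil is submerged, so the ½γBN_γ term uses γ' = 20.5 − 9.81 = 10.69 kN/m³.
Surcharge term q·N_q = 9.828 × 48.9 = 480.59 kPa; self-weight term 0.5·γ·B·N_γ·s_γ = 0.5 × 10.69 × 1.1 × 56.2 × 0.94 = 310.6 kPa.
q_ult = 480.59 + 310.6 = 791.19 kPa.
q_all = 791.19 / 3 = 263.73 kPa.

q_all ≈ 260 kPa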